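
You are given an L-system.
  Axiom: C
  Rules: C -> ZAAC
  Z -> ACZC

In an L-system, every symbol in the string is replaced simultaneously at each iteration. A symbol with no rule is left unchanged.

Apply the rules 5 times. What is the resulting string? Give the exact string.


Answer: AAZAACACZCZAACAAACZCAAZAACAACZCAAZAACAZAACACZCZAACACZCAAZAACAZAACACZCZAACAAACZCAAZAACAAAACZCAAZAACAZAACACZCZAACACZCAAZAACAAAZAACACZCZAACAAACZCAAZAAC

Derivation:
Step 0: C
Step 1: ZAAC
Step 2: ACZCAAZAAC
Step 3: AZAACACZCZAACAAACZCAAZAAC
Step 4: AACZCAAZAACAZAACACZCZAACACZCAAZAACAAAZAACACZCZAACAAACZCAAZAAC
Step 5: AAZAACACZCZAACAAACZCAAZAACAACZCAAZAACAZAACACZCZAACACZCAAZAACAZAACACZCZAACAAACZCAAZAACAAAACZCAAZAACAZAACACZCZAACACZCAAZAACAAAZAACACZCZAACAAACZCAAZAAC


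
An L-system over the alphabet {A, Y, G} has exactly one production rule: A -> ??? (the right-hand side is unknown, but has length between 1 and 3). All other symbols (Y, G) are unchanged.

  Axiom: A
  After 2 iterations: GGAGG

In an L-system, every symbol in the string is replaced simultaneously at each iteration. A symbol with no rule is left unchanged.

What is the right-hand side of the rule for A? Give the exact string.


Answer: GAG

Derivation:
Trying A -> GAG:
  Step 0: A
  Step 1: GAG
  Step 2: GGAGG
Matches the given result.


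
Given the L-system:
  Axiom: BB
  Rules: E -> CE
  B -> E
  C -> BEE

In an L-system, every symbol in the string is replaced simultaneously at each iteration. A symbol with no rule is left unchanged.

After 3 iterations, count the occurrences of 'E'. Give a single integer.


Answer: 6

Derivation:
Step 0: BB  (0 'E')
Step 1: EE  (2 'E')
Step 2: CECE  (2 'E')
Step 3: BEECEBEECE  (6 'E')


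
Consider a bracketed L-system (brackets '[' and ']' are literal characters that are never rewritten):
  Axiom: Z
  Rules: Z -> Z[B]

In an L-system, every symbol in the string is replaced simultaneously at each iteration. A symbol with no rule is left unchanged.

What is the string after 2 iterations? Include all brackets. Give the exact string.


Answer: Z[B][B]

Derivation:
Step 0: Z
Step 1: Z[B]
Step 2: Z[B][B]


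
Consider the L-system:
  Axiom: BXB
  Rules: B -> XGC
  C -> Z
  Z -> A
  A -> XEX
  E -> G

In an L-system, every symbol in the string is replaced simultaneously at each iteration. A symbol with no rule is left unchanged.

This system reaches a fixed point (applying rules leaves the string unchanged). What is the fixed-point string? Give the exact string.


Answer: XGXGXXXGXGX

Derivation:
Step 0: BXB
Step 1: XGCXXGC
Step 2: XGZXXGZ
Step 3: XGAXXGA
Step 4: XGXEXXXGXEX
Step 5: XGXGXXXGXGX
Step 6: XGXGXXXGXGX  (unchanged — fixed point at step 5)


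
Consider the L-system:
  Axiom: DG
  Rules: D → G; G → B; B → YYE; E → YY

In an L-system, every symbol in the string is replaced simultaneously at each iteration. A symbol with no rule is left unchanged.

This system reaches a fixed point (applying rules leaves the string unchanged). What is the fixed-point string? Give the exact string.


Answer: YYYYYYYY

Derivation:
Step 0: DG
Step 1: GB
Step 2: BYYE
Step 3: YYEYYYY
Step 4: YYYYYYYY
Step 5: YYYYYYYY  (unchanged — fixed point at step 4)


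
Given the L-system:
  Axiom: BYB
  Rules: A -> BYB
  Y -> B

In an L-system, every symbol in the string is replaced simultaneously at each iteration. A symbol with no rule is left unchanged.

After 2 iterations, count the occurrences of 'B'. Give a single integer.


Answer: 3

Derivation:
Step 0: BYB  (2 'B')
Step 1: BBB  (3 'B')
Step 2: BBB  (3 'B')


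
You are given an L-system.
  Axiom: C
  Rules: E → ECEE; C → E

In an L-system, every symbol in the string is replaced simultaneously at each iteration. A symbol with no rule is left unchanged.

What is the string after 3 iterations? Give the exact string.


Answer: ECEEEECEEECEE

Derivation:
Step 0: C
Step 1: E
Step 2: ECEE
Step 3: ECEEEECEEECEE


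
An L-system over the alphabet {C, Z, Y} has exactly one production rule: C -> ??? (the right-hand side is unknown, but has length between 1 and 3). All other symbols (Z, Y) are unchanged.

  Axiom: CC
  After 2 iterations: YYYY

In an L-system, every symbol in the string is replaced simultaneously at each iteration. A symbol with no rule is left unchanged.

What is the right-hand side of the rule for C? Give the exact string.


Trying C -> YY:
  Step 0: CC
  Step 1: YYYY
  Step 2: YYYY
Matches the given result.

Answer: YY


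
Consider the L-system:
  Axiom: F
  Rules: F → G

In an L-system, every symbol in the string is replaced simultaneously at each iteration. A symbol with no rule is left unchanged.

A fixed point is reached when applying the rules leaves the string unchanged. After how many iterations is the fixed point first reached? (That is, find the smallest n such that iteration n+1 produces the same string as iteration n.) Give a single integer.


Answer: 1

Derivation:
Step 0: F
Step 1: G
Step 2: G  (unchanged — fixed point at step 1)


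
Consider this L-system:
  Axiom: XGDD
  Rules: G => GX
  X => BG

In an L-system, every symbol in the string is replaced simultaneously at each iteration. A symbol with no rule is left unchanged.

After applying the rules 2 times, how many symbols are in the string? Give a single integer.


Step 0: length = 4
Step 1: length = 6
Step 2: length = 9

Answer: 9


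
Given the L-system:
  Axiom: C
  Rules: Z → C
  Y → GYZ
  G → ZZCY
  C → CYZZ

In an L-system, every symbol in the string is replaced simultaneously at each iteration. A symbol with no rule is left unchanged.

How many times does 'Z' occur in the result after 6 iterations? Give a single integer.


Answer: 168

Derivation:
Step 0: C  (0 'Z')
Step 1: CYZZ  (2 'Z')
Step 2: CYZZGYZCC  (3 'Z')
Step 3: CYZZGYZCCZZCYGYZCCYZZCYZZ  (10 'Z')
Step 4: CYZZGYZCCZZCYGYZCCYZZCYZZCCCYZZGYZZZCYGYZCCYZZCYZZGYZCCCYZZGYZCC  (24 'Z')
Step 5: CYZZGYZCCZZCYGYZCCYZZCYZZCCCYZZGYZZZCYGYZCCYZZCYZZGYZCCCYZZGYZCCCYZZCYZZCYZZGYZCCZZCYGYZCCCCYZZGYZZZCYGYZCCYZZCYZZGYZCCCYZZGYZCCZZCYGYZCCYZZCYZZCYZZGYZCCZZCYGYZCCYZZCYZZ  (65 'Z')
Step 6: CYZZGYZCCZZCYGYZCCYZZCYZZCCCYZZGYZZZCYGYZCCYZZCYZZGYZCCCYZZGYZCCCYZZCYZZCYZZGYZCCZZCYGYZCCCCYZZGYZZZCYGYZCCYZZCYZZGYZCCCYZZGYZCCZZCYGYZCCYZZCYZZCYZZGYZCCZZCYGYZCCYZZCYZZCYZZGYZCCCYZZGYZCCCYZZGYZCCZZCYGYZCCYZZCYZZCCCYZZGYZZZCYGYZCCYZZCYZZCYZZCYZZGYZCCZZCYGYZCCCCYZZGYZZZCYGYZCCYZZCYZZGYZCCCYZZGYZCCZZCYGYZCCYZZCYZZCYZZGYZCCZZCYGYZCCYZZCYZZCCCYZZGYZZZCYGYZCCYZZCYZZGYZCCCYZZGYZCCCYZZGYZCCZZCYGYZCCYZZCYZZCCCYZZGYZZZCYGYZCCYZZCYZZGYZCCCYZZGYZCC  (168 'Z')


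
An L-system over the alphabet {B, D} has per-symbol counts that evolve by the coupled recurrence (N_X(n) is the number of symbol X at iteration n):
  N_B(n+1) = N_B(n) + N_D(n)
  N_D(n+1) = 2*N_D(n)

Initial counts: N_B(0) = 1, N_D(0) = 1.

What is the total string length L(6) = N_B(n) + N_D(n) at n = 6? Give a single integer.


Answer: 128

Derivation:
Step 0: N_B=1, N_D=1, L=2
Step 1: N_B=2, N_D=2, L=4
Step 2: N_B=4, N_D=4, L=8
Step 3: N_B=8, N_D=8, L=16
Step 4: N_B=16, N_D=16, L=32
Step 5: N_B=32, N_D=32, L=64
Step 6: N_B=64, N_D=64, L=128


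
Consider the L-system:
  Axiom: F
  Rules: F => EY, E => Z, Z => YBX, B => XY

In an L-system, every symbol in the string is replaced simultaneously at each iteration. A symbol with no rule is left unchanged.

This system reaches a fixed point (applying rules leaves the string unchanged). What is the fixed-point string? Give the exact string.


Step 0: F
Step 1: EY
Step 2: ZY
Step 3: YBXY
Step 4: YXYXY
Step 5: YXYXY  (unchanged — fixed point at step 4)

Answer: YXYXY


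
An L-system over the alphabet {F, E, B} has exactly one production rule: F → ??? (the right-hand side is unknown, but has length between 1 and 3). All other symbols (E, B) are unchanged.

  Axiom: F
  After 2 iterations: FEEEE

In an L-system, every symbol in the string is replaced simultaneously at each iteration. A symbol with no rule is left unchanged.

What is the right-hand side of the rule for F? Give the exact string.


Trying F → FEE:
  Step 0: F
  Step 1: FEE
  Step 2: FEEEE
Matches the given result.

Answer: FEE


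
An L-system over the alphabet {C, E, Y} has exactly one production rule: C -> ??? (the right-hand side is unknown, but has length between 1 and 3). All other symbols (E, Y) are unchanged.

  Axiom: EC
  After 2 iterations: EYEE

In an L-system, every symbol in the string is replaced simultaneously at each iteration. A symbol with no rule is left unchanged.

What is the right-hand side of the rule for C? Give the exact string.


Trying C -> YEE:
  Step 0: EC
  Step 1: EYEE
  Step 2: EYEE
Matches the given result.

Answer: YEE


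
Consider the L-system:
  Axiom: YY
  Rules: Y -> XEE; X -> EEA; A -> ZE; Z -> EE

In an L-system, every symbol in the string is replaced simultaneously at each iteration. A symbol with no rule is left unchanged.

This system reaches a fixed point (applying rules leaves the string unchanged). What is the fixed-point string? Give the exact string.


Step 0: YY
Step 1: XEEXEE
Step 2: EEAEEEEAEE
Step 3: EEZEEEEEZEEE
Step 4: EEEEEEEEEEEEEE
Step 5: EEEEEEEEEEEEEE  (unchanged — fixed point at step 4)

Answer: EEEEEEEEEEEEEE


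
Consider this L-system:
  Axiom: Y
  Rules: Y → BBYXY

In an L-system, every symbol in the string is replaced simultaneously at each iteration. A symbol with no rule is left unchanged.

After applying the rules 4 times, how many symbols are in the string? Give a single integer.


Answer: 61

Derivation:
Step 0: length = 1
Step 1: length = 5
Step 2: length = 13
Step 3: length = 29
Step 4: length = 61


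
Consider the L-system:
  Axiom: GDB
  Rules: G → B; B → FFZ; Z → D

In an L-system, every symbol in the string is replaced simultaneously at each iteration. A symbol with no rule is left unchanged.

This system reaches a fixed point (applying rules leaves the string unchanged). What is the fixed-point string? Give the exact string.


Step 0: GDB
Step 1: BDFFZ
Step 2: FFZDFFD
Step 3: FFDDFFD
Step 4: FFDDFFD  (unchanged — fixed point at step 3)

Answer: FFDDFFD


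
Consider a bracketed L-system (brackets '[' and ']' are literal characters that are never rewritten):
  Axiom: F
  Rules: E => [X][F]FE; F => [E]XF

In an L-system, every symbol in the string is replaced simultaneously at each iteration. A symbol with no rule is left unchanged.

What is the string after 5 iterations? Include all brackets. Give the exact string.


Answer: [[X][[[X][[E]XF][E]XF[X][F]FE]X[[X][F]FE]X[E]XF][[X][[E]XF][E]XF[X][F]FE]X[[X][F]FE]X[E]XF[X][[[X][F]FE]X[E]XF][[X][F]FE]X[E]XF[X][[E]XF][E]XF[X][F]FE]X[[X][[[X][F]FE]X[E]XF][[X][F]FE]X[E]XF[X][[E]XF][E]XF[X][F]FE]X[[X][[E]XF][E]XF[X][F]FE]X[[X][F]FE]X[E]XF

Derivation:
Step 0: F
Step 1: [E]XF
Step 2: [[X][F]FE]X[E]XF
Step 3: [[X][[E]XF][E]XF[X][F]FE]X[[X][F]FE]X[E]XF
Step 4: [[X][[[X][F]FE]X[E]XF][[X][F]FE]X[E]XF[X][[E]XF][E]XF[X][F]FE]X[[X][[E]XF][E]XF[X][F]FE]X[[X][F]FE]X[E]XF
Step 5: [[X][[[X][[E]XF][E]XF[X][F]FE]X[[X][F]FE]X[E]XF][[X][[E]XF][E]XF[X][F]FE]X[[X][F]FE]X[E]XF[X][[[X][F]FE]X[E]XF][[X][F]FE]X[E]XF[X][[E]XF][E]XF[X][F]FE]X[[X][[[X][F]FE]X[E]XF][[X][F]FE]X[E]XF[X][[E]XF][E]XF[X][F]FE]X[[X][[E]XF][E]XF[X][F]FE]X[[X][F]FE]X[E]XF


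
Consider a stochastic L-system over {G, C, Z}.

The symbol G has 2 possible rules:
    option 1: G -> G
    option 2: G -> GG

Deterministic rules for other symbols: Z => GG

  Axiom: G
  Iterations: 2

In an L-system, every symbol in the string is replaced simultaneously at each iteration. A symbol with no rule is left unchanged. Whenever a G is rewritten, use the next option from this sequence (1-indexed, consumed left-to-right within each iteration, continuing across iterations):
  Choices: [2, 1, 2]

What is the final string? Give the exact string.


Step 0: G
Step 1: GG  (used choices [2])
Step 2: GGG  (used choices [1, 2])

Answer: GGG


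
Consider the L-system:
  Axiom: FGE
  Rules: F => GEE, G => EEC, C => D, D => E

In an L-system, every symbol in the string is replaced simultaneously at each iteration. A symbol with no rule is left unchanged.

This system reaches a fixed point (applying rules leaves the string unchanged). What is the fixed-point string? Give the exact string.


Step 0: FGE
Step 1: GEEEECE
Step 2: EECEEEEDE
Step 3: EEDEEEEEE
Step 4: EEEEEEEEE
Step 5: EEEEEEEEE  (unchanged — fixed point at step 4)

Answer: EEEEEEEEE


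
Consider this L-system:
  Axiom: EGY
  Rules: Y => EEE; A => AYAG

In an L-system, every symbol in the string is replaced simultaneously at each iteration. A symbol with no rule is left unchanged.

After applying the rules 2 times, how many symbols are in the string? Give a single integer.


Step 0: length = 3
Step 1: length = 5
Step 2: length = 5

Answer: 5


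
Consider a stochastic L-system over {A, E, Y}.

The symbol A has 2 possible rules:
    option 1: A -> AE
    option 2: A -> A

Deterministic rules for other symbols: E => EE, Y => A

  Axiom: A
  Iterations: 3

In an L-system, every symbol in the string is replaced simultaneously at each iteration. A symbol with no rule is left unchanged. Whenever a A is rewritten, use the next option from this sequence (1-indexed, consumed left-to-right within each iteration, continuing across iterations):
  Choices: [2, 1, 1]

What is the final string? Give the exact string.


Answer: AEEE

Derivation:
Step 0: A
Step 1: A  (used choices [2])
Step 2: AE  (used choices [1])
Step 3: AEEE  (used choices [1])


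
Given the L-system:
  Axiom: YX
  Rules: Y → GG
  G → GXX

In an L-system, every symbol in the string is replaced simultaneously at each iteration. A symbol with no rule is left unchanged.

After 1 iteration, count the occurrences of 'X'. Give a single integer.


Step 0: YX  (1 'X')
Step 1: GGX  (1 'X')

Answer: 1


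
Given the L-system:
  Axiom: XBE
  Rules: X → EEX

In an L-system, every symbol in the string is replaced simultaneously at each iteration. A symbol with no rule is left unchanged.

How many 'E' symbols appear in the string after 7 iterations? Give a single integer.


Answer: 15

Derivation:
Step 0: XBE  (1 'E')
Step 1: EEXBE  (3 'E')
Step 2: EEEEXBE  (5 'E')
Step 3: EEEEEEXBE  (7 'E')
Step 4: EEEEEEEEXBE  (9 'E')
Step 5: EEEEEEEEEEXBE  (11 'E')
Step 6: EEEEEEEEEEEEXBE  (13 'E')
Step 7: EEEEEEEEEEEEEEXBE  (15 'E')


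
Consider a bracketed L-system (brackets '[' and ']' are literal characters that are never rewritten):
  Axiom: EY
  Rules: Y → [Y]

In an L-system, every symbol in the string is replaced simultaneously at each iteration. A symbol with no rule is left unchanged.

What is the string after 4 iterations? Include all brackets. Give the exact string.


Step 0: EY
Step 1: E[Y]
Step 2: E[[Y]]
Step 3: E[[[Y]]]
Step 4: E[[[[Y]]]]

Answer: E[[[[Y]]]]


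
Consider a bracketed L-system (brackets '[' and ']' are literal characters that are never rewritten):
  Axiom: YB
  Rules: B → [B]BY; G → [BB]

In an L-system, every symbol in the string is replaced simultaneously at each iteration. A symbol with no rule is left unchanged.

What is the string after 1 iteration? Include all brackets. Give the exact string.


Answer: Y[B]BY

Derivation:
Step 0: YB
Step 1: Y[B]BY


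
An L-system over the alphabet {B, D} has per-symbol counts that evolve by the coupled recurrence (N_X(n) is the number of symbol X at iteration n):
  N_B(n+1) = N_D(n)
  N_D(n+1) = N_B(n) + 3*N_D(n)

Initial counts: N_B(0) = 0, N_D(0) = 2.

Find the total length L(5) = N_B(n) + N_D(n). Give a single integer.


Step 0: N_B=0, N_D=2, L=2
Step 1: N_B=2, N_D=6, L=8
Step 2: N_B=6, N_D=20, L=26
Step 3: N_B=20, N_D=66, L=86
Step 4: N_B=66, N_D=218, L=284
Step 5: N_B=218, N_D=720, L=938

Answer: 938


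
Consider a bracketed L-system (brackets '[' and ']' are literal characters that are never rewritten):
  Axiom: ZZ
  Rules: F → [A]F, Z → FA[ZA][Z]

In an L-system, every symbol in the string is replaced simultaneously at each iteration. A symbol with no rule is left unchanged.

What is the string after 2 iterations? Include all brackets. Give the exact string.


Answer: [A]FA[FA[ZA][Z]A][FA[ZA][Z]][A]FA[FA[ZA][Z]A][FA[ZA][Z]]

Derivation:
Step 0: ZZ
Step 1: FA[ZA][Z]FA[ZA][Z]
Step 2: [A]FA[FA[ZA][Z]A][FA[ZA][Z]][A]FA[FA[ZA][Z]A][FA[ZA][Z]]


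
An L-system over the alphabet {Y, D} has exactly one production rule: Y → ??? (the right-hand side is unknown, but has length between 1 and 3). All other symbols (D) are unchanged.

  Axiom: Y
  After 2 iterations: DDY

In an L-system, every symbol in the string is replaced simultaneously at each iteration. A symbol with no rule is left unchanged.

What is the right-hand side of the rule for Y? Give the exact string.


Answer: DY

Derivation:
Trying Y → DY:
  Step 0: Y
  Step 1: DY
  Step 2: DDY
Matches the given result.


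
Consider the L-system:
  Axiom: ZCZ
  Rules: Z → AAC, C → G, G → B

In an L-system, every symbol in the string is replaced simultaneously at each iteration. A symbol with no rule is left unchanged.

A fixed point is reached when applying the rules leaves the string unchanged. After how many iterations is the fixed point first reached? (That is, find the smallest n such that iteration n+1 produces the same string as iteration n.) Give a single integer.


Answer: 3

Derivation:
Step 0: ZCZ
Step 1: AACGAAC
Step 2: AAGBAAG
Step 3: AABBAAB
Step 4: AABBAAB  (unchanged — fixed point at step 3)


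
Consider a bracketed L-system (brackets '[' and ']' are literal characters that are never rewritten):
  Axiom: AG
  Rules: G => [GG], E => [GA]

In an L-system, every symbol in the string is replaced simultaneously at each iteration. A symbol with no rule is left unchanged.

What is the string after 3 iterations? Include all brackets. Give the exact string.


Step 0: AG
Step 1: A[GG]
Step 2: A[[GG][GG]]
Step 3: A[[[GG][GG]][[GG][GG]]]

Answer: A[[[GG][GG]][[GG][GG]]]


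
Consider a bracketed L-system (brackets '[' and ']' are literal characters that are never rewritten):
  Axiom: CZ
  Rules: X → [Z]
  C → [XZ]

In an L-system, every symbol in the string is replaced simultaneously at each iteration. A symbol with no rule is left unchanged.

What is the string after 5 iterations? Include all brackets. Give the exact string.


Step 0: CZ
Step 1: [XZ]Z
Step 2: [[Z]Z]Z
Step 3: [[Z]Z]Z
Step 4: [[Z]Z]Z
Step 5: [[Z]Z]Z

Answer: [[Z]Z]Z


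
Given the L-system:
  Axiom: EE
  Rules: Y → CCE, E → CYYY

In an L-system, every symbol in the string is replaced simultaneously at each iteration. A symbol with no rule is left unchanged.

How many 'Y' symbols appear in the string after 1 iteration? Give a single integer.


Step 0: EE  (0 'Y')
Step 1: CYYYCYYY  (6 'Y')

Answer: 6


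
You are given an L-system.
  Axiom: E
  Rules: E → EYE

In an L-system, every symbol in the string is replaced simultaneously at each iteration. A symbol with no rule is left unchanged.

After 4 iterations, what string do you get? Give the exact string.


Answer: EYEYEYEYEYEYEYEYEYEYEYEYEYEYEYE

Derivation:
Step 0: E
Step 1: EYE
Step 2: EYEYEYE
Step 3: EYEYEYEYEYEYEYE
Step 4: EYEYEYEYEYEYEYEYEYEYEYEYEYEYEYE


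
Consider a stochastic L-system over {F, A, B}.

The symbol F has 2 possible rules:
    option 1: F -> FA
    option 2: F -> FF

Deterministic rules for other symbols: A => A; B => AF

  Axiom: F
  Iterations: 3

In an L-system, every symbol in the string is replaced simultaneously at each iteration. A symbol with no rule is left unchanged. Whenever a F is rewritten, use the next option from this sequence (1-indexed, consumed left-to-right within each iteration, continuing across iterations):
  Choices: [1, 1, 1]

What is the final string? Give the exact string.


Answer: FAAA

Derivation:
Step 0: F
Step 1: FA  (used choices [1])
Step 2: FAA  (used choices [1])
Step 3: FAAA  (used choices [1])


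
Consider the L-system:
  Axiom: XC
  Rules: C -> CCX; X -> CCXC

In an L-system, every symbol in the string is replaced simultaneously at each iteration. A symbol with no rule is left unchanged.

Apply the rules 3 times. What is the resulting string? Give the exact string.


Step 0: XC
Step 1: CCXCCCX
Step 2: CCXCCXCCXCCCXCCXCCXCCXC
Step 3: CCXCCXCCXCCCXCCXCCXCCCXCCXCCXCCCXCCXCCXCCXCCCXCCXCCXCCCXCCXCCXCCCXCCXCCXCCCX

Answer: CCXCCXCCXCCCXCCXCCXCCCXCCXCCXCCCXCCXCCXCCXCCCXCCXCCXCCCXCCXCCXCCCXCCXCCXCCCX


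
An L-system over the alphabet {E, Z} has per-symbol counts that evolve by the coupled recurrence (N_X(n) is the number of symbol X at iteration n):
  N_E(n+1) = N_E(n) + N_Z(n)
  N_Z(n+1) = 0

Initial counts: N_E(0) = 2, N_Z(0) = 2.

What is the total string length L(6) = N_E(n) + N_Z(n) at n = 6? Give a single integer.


Answer: 4

Derivation:
Step 0: N_E=2, N_Z=2, L=4
Step 1: N_E=4, N_Z=0, L=4
Step 2: N_E=4, N_Z=0, L=4
Step 3: N_E=4, N_Z=0, L=4
Step 4: N_E=4, N_Z=0, L=4
Step 5: N_E=4, N_Z=0, L=4
Step 6: N_E=4, N_Z=0, L=4


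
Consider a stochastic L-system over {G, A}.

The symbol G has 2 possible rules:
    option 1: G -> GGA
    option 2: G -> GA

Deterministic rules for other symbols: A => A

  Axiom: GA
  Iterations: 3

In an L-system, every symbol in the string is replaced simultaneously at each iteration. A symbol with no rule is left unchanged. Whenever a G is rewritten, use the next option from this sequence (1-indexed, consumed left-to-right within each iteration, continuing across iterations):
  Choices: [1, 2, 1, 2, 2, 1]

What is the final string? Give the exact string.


Step 0: GA
Step 1: GGAA  (used choices [1])
Step 2: GAGGAAA  (used choices [2, 1])
Step 3: GAAGAGGAAAA  (used choices [2, 2, 1])

Answer: GAAGAGGAAAA


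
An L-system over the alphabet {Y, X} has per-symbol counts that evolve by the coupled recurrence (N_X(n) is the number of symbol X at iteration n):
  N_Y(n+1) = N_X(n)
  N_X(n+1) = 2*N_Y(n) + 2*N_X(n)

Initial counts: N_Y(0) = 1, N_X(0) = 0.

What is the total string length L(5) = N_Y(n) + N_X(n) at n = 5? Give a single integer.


Answer: 120

Derivation:
Step 0: N_Y=1, N_X=0, L=1
Step 1: N_Y=0, N_X=2, L=2
Step 2: N_Y=2, N_X=4, L=6
Step 3: N_Y=4, N_X=12, L=16
Step 4: N_Y=12, N_X=32, L=44
Step 5: N_Y=32, N_X=88, L=120


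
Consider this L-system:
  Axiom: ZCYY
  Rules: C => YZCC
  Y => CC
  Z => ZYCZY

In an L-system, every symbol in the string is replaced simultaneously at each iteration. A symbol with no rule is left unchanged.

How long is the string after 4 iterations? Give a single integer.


Answer: 683

Derivation:
Step 0: length = 4
Step 1: length = 13
Step 2: length = 49
Step 3: length = 183
Step 4: length = 683


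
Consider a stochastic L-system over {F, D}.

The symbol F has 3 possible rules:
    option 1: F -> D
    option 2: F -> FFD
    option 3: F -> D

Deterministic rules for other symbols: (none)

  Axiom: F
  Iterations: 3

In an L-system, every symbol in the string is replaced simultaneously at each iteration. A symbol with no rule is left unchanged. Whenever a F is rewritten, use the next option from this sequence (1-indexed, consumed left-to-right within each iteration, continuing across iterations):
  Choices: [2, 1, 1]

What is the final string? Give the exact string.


Step 0: F
Step 1: FFD  (used choices [2])
Step 2: DDD  (used choices [1, 1])
Step 3: DDD  (used choices [])

Answer: DDD


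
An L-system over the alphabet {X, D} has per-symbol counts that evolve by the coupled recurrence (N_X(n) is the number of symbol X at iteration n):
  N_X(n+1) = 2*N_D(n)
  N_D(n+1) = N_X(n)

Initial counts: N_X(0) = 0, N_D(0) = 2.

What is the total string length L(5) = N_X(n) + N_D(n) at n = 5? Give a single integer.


Step 0: N_X=0, N_D=2, L=2
Step 1: N_X=4, N_D=0, L=4
Step 2: N_X=0, N_D=4, L=4
Step 3: N_X=8, N_D=0, L=8
Step 4: N_X=0, N_D=8, L=8
Step 5: N_X=16, N_D=0, L=16

Answer: 16


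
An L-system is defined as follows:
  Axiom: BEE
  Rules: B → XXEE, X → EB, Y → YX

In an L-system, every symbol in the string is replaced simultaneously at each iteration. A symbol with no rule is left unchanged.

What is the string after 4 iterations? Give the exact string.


Step 0: BEE
Step 1: XXEEEE
Step 2: EBEBEEEE
Step 3: EXXEEEXXEEEEEE
Step 4: EEBEBEEEEBEBEEEEEE

Answer: EEBEBEEEEBEBEEEEEE


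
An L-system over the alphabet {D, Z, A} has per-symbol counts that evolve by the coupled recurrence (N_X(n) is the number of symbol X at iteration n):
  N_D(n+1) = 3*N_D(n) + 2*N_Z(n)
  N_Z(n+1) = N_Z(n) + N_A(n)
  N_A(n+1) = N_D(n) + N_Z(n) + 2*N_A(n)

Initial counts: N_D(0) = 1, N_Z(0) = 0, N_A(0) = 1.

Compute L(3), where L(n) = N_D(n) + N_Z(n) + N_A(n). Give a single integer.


Step 0: N_D=1, N_Z=0, N_A=1, L=2
Step 1: N_D=3, N_Z=1, N_A=3, L=7
Step 2: N_D=11, N_Z=4, N_A=10, L=25
Step 3: N_D=41, N_Z=14, N_A=35, L=90

Answer: 90


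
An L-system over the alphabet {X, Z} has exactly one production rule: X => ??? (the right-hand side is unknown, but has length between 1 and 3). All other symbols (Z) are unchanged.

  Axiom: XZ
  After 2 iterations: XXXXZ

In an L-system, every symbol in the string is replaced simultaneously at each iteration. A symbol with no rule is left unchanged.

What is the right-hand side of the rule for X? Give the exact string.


Answer: XX

Derivation:
Trying X => XX:
  Step 0: XZ
  Step 1: XXZ
  Step 2: XXXXZ
Matches the given result.


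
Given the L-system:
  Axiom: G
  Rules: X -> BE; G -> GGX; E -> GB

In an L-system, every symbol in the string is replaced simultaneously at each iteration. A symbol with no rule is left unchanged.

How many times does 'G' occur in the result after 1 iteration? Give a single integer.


Answer: 2

Derivation:
Step 0: G  (1 'G')
Step 1: GGX  (2 'G')


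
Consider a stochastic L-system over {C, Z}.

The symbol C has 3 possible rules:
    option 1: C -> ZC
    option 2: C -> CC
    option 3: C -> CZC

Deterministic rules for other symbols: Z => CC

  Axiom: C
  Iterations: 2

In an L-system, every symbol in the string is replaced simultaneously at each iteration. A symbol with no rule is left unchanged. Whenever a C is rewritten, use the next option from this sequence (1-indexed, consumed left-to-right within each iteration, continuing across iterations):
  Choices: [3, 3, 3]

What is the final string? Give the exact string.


Answer: CZCCCCZC

Derivation:
Step 0: C
Step 1: CZC  (used choices [3])
Step 2: CZCCCCZC  (used choices [3, 3])


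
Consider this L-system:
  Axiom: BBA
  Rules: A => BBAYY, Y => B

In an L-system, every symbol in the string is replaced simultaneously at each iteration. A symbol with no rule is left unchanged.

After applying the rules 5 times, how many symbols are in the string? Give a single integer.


Step 0: length = 3
Step 1: length = 7
Step 2: length = 11
Step 3: length = 15
Step 4: length = 19
Step 5: length = 23

Answer: 23


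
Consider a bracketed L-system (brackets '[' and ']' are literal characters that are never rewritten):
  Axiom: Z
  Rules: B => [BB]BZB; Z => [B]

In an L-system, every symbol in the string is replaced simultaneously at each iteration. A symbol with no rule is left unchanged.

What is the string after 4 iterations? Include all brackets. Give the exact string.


Step 0: Z
Step 1: [B]
Step 2: [[BB]BZB]
Step 3: [[[BB]BZB[BB]BZB][BB]BZB[B][BB]BZB]
Step 4: [[[[BB]BZB[BB]BZB][BB]BZB[B][BB]BZB[[BB]BZB[BB]BZB][BB]BZB[B][BB]BZB][[BB]BZB[BB]BZB][BB]BZB[B][BB]BZB[[BB]BZB][[BB]BZB[BB]BZB][BB]BZB[B][BB]BZB]

Answer: [[[[BB]BZB[BB]BZB][BB]BZB[B][BB]BZB[[BB]BZB[BB]BZB][BB]BZB[B][BB]BZB][[BB]BZB[BB]BZB][BB]BZB[B][BB]BZB[[BB]BZB][[BB]BZB[BB]BZB][BB]BZB[B][BB]BZB]


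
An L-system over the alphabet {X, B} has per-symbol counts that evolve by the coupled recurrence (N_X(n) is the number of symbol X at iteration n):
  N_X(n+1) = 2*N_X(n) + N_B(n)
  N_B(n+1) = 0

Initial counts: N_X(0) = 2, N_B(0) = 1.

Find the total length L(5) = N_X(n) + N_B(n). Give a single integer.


Step 0: N_X=2, N_B=1, L=3
Step 1: N_X=5, N_B=0, L=5
Step 2: N_X=10, N_B=0, L=10
Step 3: N_X=20, N_B=0, L=20
Step 4: N_X=40, N_B=0, L=40
Step 5: N_X=80, N_B=0, L=80

Answer: 80


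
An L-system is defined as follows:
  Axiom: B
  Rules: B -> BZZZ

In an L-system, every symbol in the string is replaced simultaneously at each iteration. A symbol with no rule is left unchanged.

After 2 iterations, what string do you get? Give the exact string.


Step 0: B
Step 1: BZZZ
Step 2: BZZZZZZ

Answer: BZZZZZZ


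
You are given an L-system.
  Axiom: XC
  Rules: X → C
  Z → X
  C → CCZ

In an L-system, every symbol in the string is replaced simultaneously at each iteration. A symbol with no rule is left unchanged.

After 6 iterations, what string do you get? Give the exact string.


Answer: CCZCCZXCCZCCZXCCCZCCZXCCZCCZXCCCZCCZCCZXCCZCCZXCCCZCCZXCCZCCZXCCCZCCZCCZXCCZCCZXCCZCCZXCCCZCCZXCCZCCZXCCCZCCZCCZXCCZCCZXCCCZCCZXCCZCCZXCCCZCCZCCZXCCZCCZXCCZCCZXCCCZCCZXCCZCCZXCCCZCCZCCZXCCZCCZXCCCZCCZXCCZCCZXCCCZCCZCCZXCCZCCZXCCZCCZXC

Derivation:
Step 0: XC
Step 1: CCCZ
Step 2: CCZCCZCCZX
Step 3: CCZCCZXCCZCCZXCCZCCZXC
Step 4: CCZCCZXCCZCCZXCCCZCCZXCCZCCZXCCCZCCZXCCZCCZXCCCZ
Step 5: CCZCCZXCCZCCZXCCCZCCZXCCZCCZXCCCZCCZCCZXCCZCCZXCCCZCCZXCCZCCZXCCCZCCZCCZXCCZCCZXCCCZCCZXCCZCCZXCCCZCCZCCZX
Step 6: CCZCCZXCCZCCZXCCCZCCZXCCZCCZXCCCZCCZCCZXCCZCCZXCCCZCCZXCCZCCZXCCCZCCZCCZXCCZCCZXCCZCCZXCCCZCCZXCCZCCZXCCCZCCZCCZXCCZCCZXCCCZCCZXCCZCCZXCCCZCCZCCZXCCZCCZXCCZCCZXCCCZCCZXCCZCCZXCCCZCCZCCZXCCZCCZXCCCZCCZXCCZCCZXCCCZCCZCCZXCCZCCZXCCZCCZXC


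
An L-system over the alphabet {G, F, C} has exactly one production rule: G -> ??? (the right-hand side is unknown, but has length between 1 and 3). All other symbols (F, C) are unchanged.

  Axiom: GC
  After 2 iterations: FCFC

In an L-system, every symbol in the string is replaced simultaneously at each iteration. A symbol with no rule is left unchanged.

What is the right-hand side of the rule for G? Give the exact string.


Trying G -> FCF:
  Step 0: GC
  Step 1: FCFC
  Step 2: FCFC
Matches the given result.

Answer: FCF


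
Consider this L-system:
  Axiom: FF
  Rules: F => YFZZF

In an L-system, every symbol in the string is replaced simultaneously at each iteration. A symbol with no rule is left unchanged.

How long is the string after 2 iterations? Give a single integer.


Step 0: length = 2
Step 1: length = 10
Step 2: length = 26

Answer: 26


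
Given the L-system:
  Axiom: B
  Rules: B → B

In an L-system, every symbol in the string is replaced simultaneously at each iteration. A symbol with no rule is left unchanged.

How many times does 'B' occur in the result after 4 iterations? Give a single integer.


Step 0: B  (1 'B')
Step 1: B  (1 'B')
Step 2: B  (1 'B')
Step 3: B  (1 'B')
Step 4: B  (1 'B')

Answer: 1


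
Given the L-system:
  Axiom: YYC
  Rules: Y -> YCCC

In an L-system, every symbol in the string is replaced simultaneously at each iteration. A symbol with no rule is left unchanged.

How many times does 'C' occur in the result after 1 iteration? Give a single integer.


Answer: 7

Derivation:
Step 0: YYC  (1 'C')
Step 1: YCCCYCCCC  (7 'C')


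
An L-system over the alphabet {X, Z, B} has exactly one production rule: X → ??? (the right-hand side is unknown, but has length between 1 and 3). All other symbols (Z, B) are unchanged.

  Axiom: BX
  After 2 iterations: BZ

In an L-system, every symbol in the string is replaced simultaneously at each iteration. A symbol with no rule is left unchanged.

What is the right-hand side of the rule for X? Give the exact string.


Answer: Z

Derivation:
Trying X → Z:
  Step 0: BX
  Step 1: BZ
  Step 2: BZ
Matches the given result.


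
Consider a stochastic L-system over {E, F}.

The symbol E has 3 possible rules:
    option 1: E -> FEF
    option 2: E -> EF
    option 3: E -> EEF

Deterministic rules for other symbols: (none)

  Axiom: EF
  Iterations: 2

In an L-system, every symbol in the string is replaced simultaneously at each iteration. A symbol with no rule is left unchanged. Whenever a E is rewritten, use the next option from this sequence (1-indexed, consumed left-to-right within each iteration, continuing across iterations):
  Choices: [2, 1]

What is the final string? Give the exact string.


Answer: FEFFF

Derivation:
Step 0: EF
Step 1: EFF  (used choices [2])
Step 2: FEFFF  (used choices [1])


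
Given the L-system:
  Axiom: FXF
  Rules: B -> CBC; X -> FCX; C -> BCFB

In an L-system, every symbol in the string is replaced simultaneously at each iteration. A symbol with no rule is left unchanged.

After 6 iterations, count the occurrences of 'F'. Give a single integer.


Step 0: FXF  (2 'F')
Step 1: FFCXF  (3 'F')
Step 2: FFBCFBFCXF  (5 'F')
Step 3: FFCBCBCFBFCBCFBCFBFCXF  (8 'F')
Step 4: FFBCFBCBCBCFBCBCBCFBFCBCFBCFBCBCBCFBFCBCBCFBFCBCFBCFBFCXF  (16 'F')
Step 5: FFCBCBCFBFCBCBCFBCBCBCFBCBCBCFBFCBCBCFBCBCBCFBCBCBCFBFCBCFBCFBCBCBCFBFCBCBCFBFCBCBCFBCBCBCFBCBCBCFBFCBCFBCFBCBCBCFBCBCBCFBFCBCFBCFBCBCBCFBFCBCBCFBFCBCFBCFBFCXF  (37 'F')
Step 6: FFBCFBCBCBCFBCBCBCFBFCBCFBCFBCBCBCFBCBCBCFBFCBCBCFBCBCBCFBCBCBCFBFCBCBCFBCBCBCFBCBCBCFBFCBCFBCFBCBCBCFBCBCBCFBFCBCBCFBCBCBCFBCBCBCFBFCBCBCFBCBCBCFBCBCBCFBFCBCFBCFBCBCBCFBFCBCBCFBFCBCBCFBCBCBCFBCBCBCFBFCBCFBCFBCBCBCFBCBCBCFBFCBCFBCFBCBCBCFBCBCBCFBFCBCBCFBCBCBCFBCBCBCFBFCBCBCFBCBCBCFBCBCBCFBFCBCFBCFBCBCBCFBFCBCBCFBFCBCBCFBCBCBCFBCBCBCFBFCBCBCFBCBCBCFBCBCBCFBFCBCFBCFBCBCBCFBFCBCBCFBFCBCBCFBCBCBCFBCBCBCFBFCBCFBCFBCBCBCFBCBCBCFBFCBCFBCFBCBCBCFBFCBCBCFBFCBCFBCFBFCXF  (99 'F')

Answer: 99


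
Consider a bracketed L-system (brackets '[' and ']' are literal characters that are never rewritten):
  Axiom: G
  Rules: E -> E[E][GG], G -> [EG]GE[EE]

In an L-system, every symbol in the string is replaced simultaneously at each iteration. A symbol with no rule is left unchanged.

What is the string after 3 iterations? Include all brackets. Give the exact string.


Step 0: G
Step 1: [EG]GE[EE]
Step 2: [E[E][GG][EG]GE[EE]][EG]GE[EE]E[E][GG][E[E][GG]E[E][GG]]
Step 3: [E[E][GG][E[E][GG]][[EG]GE[EE][EG]GE[EE]][E[E][GG][EG]GE[EE]][EG]GE[EE]E[E][GG][E[E][GG]E[E][GG]]][E[E][GG][EG]GE[EE]][EG]GE[EE]E[E][GG][E[E][GG]E[E][GG]]E[E][GG][E[E][GG]][[EG]GE[EE][EG]GE[EE]][E[E][GG][E[E][GG]][[EG]GE[EE][EG]GE[EE]]E[E][GG][E[E][GG]][[EG]GE[EE][EG]GE[EE]]]

Answer: [E[E][GG][E[E][GG]][[EG]GE[EE][EG]GE[EE]][E[E][GG][EG]GE[EE]][EG]GE[EE]E[E][GG][E[E][GG]E[E][GG]]][E[E][GG][EG]GE[EE]][EG]GE[EE]E[E][GG][E[E][GG]E[E][GG]]E[E][GG][E[E][GG]][[EG]GE[EE][EG]GE[EE]][E[E][GG][E[E][GG]][[EG]GE[EE][EG]GE[EE]]E[E][GG][E[E][GG]][[EG]GE[EE][EG]GE[EE]]]


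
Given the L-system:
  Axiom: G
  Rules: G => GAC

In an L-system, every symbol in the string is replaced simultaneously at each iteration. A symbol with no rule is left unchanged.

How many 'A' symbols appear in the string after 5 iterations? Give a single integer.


Answer: 5

Derivation:
Step 0: G  (0 'A')
Step 1: GAC  (1 'A')
Step 2: GACAC  (2 'A')
Step 3: GACACAC  (3 'A')
Step 4: GACACACAC  (4 'A')
Step 5: GACACACACAC  (5 'A')


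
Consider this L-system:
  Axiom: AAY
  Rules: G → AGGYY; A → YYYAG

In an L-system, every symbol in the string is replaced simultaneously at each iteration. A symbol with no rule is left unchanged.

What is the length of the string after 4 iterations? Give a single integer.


Answer: 171

Derivation:
Step 0: length = 3
Step 1: length = 11
Step 2: length = 27
Step 3: length = 67
Step 4: length = 171


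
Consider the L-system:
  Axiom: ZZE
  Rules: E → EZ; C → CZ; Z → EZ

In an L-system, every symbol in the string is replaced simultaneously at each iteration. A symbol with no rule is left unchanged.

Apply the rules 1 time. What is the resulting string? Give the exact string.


Step 0: ZZE
Step 1: EZEZEZ

Answer: EZEZEZ


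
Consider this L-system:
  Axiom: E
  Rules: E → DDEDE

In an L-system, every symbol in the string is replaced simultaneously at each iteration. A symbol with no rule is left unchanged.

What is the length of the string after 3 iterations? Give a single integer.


Answer: 29

Derivation:
Step 0: length = 1
Step 1: length = 5
Step 2: length = 13
Step 3: length = 29


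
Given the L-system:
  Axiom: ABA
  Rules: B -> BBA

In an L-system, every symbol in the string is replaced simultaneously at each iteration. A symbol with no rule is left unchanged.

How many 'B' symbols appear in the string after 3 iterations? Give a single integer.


Step 0: ABA  (1 'B')
Step 1: ABBAA  (2 'B')
Step 2: ABBABBAAA  (4 'B')
Step 3: ABBABBAABBABBAAAA  (8 'B')

Answer: 8


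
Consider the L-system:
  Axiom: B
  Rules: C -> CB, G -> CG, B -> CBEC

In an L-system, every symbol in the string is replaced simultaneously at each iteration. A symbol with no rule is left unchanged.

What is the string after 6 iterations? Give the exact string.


Step 0: B
Step 1: CBEC
Step 2: CBCBECECB
Step 3: CBCBECCBCBECECBECBCBEC
Step 4: CBCBECCBCBECECBCBCBECCBCBECECBECBCBECECBCBECCBCBECECB
Step 5: CBCBECCBCBECECBCBCBECCBCBECECBECBCBECCBCBECCBCBECECBCBCBECCBCBECECBECBCBECECBCBECCBCBECECBECBCBECCBCBECECBCBCBECCBCBECECBECBCBEC
Step 6: CBCBECCBCBECECBCBCBECCBCBECECBECBCBECCBCBECCBCBECECBCBCBECCBCBECECBECBCBECECBCBECCBCBECECBCBCBECCBCBECECBCBCBECCBCBECECBECBCBECCBCBECCBCBECECBCBCBECCBCBECECBECBCBECECBCBECCBCBECECBECBCBECCBCBECECBCBCBECCBCBECECBECBCBECECBCBECCBCBECECBCBCBECCBCBECECBECBCBECCBCBECCBCBECECBCBCBECCBCBECECBECBCBECECBCBECCBCBECECB

Answer: CBCBECCBCBECECBCBCBECCBCBECECBECBCBECCBCBECCBCBECECBCBCBECCBCBECECBECBCBECECBCBECCBCBECECBCBCBECCBCBECECBCBCBECCBCBECECBECBCBECCBCBECCBCBECECBCBCBECCBCBECECBECBCBECECBCBECCBCBECECBECBCBECCBCBECECBCBCBECCBCBECECBECBCBECECBCBECCBCBECECBCBCBECCBCBECECBECBCBECCBCBECCBCBECECBCBCBECCBCBECECBECBCBECECBCBECCBCBECECB


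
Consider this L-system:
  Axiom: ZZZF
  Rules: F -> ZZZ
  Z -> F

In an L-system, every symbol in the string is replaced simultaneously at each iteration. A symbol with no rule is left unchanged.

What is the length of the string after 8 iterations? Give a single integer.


Answer: 324

Derivation:
Step 0: length = 4
Step 1: length = 6
Step 2: length = 12
Step 3: length = 18
Step 4: length = 36
Step 5: length = 54
Step 6: length = 108
Step 7: length = 162
Step 8: length = 324


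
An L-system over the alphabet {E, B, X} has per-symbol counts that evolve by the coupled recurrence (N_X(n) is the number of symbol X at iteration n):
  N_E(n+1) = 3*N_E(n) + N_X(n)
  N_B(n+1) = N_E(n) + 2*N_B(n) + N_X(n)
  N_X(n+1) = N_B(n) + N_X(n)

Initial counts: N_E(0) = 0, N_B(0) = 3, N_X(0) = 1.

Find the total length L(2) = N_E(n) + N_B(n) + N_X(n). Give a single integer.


Answer: 37

Derivation:
Step 0: N_E=0, N_B=3, N_X=1, L=4
Step 1: N_E=1, N_B=7, N_X=4, L=12
Step 2: N_E=7, N_B=19, N_X=11, L=37


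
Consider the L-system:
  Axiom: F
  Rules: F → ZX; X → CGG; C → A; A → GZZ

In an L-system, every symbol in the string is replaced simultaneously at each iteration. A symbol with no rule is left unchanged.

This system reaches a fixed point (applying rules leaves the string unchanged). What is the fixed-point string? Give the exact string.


Answer: ZGZZGG

Derivation:
Step 0: F
Step 1: ZX
Step 2: ZCGG
Step 3: ZAGG
Step 4: ZGZZGG
Step 5: ZGZZGG  (unchanged — fixed point at step 4)


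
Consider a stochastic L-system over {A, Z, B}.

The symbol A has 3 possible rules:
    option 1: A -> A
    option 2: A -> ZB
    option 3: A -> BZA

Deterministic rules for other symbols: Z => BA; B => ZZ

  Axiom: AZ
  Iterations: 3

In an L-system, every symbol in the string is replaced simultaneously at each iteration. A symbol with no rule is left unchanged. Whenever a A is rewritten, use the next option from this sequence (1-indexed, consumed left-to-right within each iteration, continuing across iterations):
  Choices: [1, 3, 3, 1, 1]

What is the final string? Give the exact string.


Answer: ZZBAABABAZZBAA

Derivation:
Step 0: AZ
Step 1: ABA  (used choices [1])
Step 2: BZAZZBZA  (used choices [3, 3])
Step 3: ZZBAABABAZZBAA  (used choices [1, 1])


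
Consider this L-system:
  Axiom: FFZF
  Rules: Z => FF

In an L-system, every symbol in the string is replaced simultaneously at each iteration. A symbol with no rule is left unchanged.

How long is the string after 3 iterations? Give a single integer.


Step 0: length = 4
Step 1: length = 5
Step 2: length = 5
Step 3: length = 5

Answer: 5
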